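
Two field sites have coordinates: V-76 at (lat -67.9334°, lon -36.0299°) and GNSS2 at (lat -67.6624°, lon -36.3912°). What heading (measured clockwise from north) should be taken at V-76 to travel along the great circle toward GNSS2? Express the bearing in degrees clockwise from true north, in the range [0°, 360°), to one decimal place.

Δλ = -0.3613°
y = sin Δλ · cos φ₂ = -0.002397
x = cos φ₁ sin φ₂ − sin φ₁ cos φ₂ cos Δλ = 0.004723
θ = atan2(y, x) = -26.9057° → 333.0943° (mod 360°)

333.1°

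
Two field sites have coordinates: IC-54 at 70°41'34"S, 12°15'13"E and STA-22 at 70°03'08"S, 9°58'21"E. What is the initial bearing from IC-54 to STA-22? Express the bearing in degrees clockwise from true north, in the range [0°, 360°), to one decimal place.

308.8°

IC-54: φ = -70.69278°, λ = +12.25361°
STA-22: φ = -70.05222°, λ = +9.97250°
Δλ = -2.2811°
y = sin Δλ · cos φ₂ = -0.013579
x = cos φ₁ sin φ₂ − sin φ₁ cos φ₂ cos Δλ = 0.010924
θ = atan2(y, x) = -51.1833° → 308.8167° (mod 360°)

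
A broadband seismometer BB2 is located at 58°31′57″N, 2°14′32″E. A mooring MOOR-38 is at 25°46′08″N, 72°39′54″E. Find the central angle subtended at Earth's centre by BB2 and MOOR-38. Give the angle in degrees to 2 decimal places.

BB2: φ = +58.53250°, λ = +2.24222°
MOOR-38: φ = +25.76889°, λ = +72.66500°
Δφ = -32.7636°,  Δλ = 70.4228°
a = sin²(Δφ/2) + cos φ₁ cos φ₂ sin²(Δλ/2) = 0.235836
c = 2·arcsin(√a) = 1.014166 rad = 58.1074°

58.11°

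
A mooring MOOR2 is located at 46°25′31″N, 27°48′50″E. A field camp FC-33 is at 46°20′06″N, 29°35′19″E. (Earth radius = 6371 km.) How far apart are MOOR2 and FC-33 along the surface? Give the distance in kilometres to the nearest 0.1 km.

136.5 km

MOOR2: φ = +46.42528°, λ = +27.81389°
FC-33: φ = +46.33500°, λ = +29.58861°
Δφ = -0.0903°,  Δλ = 1.7747°
a = sin²(Δφ/2) + cos φ₁ cos φ₂ sin²(Δλ/2) = 0.000115
c = 2·arcsin(√a) = 0.021426 rad = 1.2276°
d = R·c = 6371 × 0.021426 = 136.5 km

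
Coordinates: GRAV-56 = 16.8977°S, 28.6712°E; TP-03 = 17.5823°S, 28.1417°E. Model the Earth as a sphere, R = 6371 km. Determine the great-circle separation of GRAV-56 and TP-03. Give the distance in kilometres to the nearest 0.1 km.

94.6 km

Δφ = -0.6846°,  Δλ = -0.5295°
a = sin²(Δφ/2) + cos φ₁ cos φ₂ sin²(Δλ/2) = 0.000055
c = 2·arcsin(√a) = 0.014855 rad = 0.8511°
d = R·c = 6371 × 0.014855 = 94.6 km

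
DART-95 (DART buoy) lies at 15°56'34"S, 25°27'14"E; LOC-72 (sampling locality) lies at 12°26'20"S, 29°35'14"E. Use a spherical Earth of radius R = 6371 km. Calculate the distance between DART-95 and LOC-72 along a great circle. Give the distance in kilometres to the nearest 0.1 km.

591.8 km

DART-95: φ = -15.94278°, λ = +25.45389°
LOC-72: φ = -12.43889°, λ = +29.58722°
Δφ = 3.5039°,  Δλ = 4.1333°
a = sin²(Δφ/2) + cos φ₁ cos φ₂ sin²(Δλ/2) = 0.002156
c = 2·arcsin(√a) = 0.092894 rad = 5.3225°
d = R·c = 6371 × 0.092894 = 591.8 km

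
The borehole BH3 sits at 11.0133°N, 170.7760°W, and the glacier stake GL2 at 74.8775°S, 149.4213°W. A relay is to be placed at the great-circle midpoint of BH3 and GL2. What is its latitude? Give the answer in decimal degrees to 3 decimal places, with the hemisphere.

Bx = cos φ₂ cos Δλ = 0.242972,  By = cos φ₂ sin Δλ = 0.094998
φₘ = atan2(sin φ₁ + sin φ₂, √((cos φ₁ + Bx)² + By²)) = -32.22914°
λₘ = λ₁ + atan2(By, cos φ₁ + Bx) = -166.34000°

32.229°S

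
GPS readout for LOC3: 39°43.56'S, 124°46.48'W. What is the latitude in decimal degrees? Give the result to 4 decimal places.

39.7260°S

39° + 43.56′/60 = 39 + 0.72600 = 39.7260°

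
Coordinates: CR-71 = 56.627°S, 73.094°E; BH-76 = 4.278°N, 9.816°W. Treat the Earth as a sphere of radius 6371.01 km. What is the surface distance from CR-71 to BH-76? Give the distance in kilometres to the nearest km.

Δφ = 60.9050°,  Δλ = -82.9100°
a = sin²(Δφ/2) + cos φ₁ cos φ₂ sin²(Δλ/2) = 0.497294
c = 2·arcsin(√a) = 1.565385 rad = 89.6899°
d = R·c = 6371.01 × 1.565385 = 9973.1 km

9973 km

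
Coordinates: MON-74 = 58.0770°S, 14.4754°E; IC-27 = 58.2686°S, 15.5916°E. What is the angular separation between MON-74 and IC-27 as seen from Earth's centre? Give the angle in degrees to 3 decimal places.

0.619°

Δφ = -0.1916°,  Δλ = 1.1162°
a = sin²(Δφ/2) + cos φ₁ cos φ₂ sin²(Δλ/2) = 0.000029
c = 2·arcsin(√a) = 0.010804 rad = 0.6190°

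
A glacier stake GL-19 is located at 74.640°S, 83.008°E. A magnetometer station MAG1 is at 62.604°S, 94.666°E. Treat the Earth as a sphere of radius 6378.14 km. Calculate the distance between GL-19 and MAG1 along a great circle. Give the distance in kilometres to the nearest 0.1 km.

Δφ = 12.0360°,  Δλ = 11.6580°
a = sin²(Δφ/2) + cos φ₁ cos φ₂ sin²(Δλ/2) = 0.012249
c = 2·arcsin(√a) = 0.221803 rad = 12.7084°
d = R·c = 6378.14 × 0.221803 = 1414.7 km

1414.7 km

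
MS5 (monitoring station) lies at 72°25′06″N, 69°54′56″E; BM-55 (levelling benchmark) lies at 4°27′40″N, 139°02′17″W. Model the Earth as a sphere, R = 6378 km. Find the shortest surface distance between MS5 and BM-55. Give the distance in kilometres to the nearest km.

11234 km

MS5: φ = +72.41833°, λ = +69.91556°
BM-55: φ = +4.46111°, λ = -139.03806°
Δφ = -67.9572°,  Δλ = 151.0464°
a = sin²(Δφ/2) + cos φ₁ cos φ₂ sin²(Δλ/2) = 0.594680
c = 2·arcsin(√a) = 1.761307 rad = 100.9155°
d = R·c = 6378 × 1.761307 = 11233.6 km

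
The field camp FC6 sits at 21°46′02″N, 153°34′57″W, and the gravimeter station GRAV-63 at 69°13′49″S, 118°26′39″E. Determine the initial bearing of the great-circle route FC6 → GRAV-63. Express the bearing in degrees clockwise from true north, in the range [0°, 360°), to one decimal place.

FC6: φ = +21.76722°, λ = -153.58250°
GRAV-63: φ = -69.23028°, λ = +118.44417°
Δλ = -87.9733°
y = sin Δλ · cos φ₂ = -0.354391
x = cos φ₁ sin φ₂ − sin φ₁ cos φ₂ cos Δλ = -0.872996
θ = atan2(y, x) = -157.9054° → 202.0946° (mod 360°)

202.1°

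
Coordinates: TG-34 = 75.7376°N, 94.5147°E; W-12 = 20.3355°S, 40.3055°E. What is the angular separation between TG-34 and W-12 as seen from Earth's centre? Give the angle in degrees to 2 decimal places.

101.64°

Δφ = -96.0731°,  Δλ = -54.2092°
a = sin²(Δφ/2) + cos φ₁ cos φ₂ sin²(Δλ/2) = 0.600853
c = 2·arcsin(√a) = 1.773895 rad = 101.6367°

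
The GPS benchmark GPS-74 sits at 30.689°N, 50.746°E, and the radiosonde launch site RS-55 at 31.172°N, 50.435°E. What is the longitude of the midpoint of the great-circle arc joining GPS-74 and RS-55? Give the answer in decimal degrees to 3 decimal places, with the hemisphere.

Bx = cos φ₂ cos Δλ = 0.855605,  By = cos φ₂ sin Δλ = -0.004644
φₘ = atan2(sin φ₁ + sin φ₂, √((cos φ₁ + Bx)² + By²)) = 30.93059°
λₘ = λ₁ + atan2(By, cos φ₁ + Bx) = 50.59089°

50.591°E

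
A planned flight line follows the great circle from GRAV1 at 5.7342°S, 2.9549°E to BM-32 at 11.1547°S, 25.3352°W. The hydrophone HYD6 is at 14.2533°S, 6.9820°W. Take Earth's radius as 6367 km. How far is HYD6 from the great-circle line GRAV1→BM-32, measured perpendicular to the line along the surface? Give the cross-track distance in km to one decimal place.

δ₁₃ = central angle GRAV1→HYD6 = 0.226317 rad  (haversine)
θ₁₃ = bearing GRAV1→HYD6 = 228.190°,  θ₁₂ = bearing GRAV1→BM-32 = 257.138°
dₓₜ = R·arcsin(sin δ₁₃ · sin(θ₁₃ − θ₁₂)) = 6367·arcsin(0.22439·sin(-28.948°)) = -692.866 km
|dₓₜ| = 692.866 km

692.9 km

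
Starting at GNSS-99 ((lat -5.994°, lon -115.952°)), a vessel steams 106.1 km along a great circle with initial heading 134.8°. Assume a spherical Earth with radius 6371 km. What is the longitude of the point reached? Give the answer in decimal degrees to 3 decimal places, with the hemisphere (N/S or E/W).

115.270°W

δ = d/R = 106.1/6371 = 0.016654 rad
φ₂ = arcsin(sin φ₁ cos δ + cos φ₁ sin δ cos θ)
   = arcsin(-0.10442·0.99986 + 0.99453·0.01665·-0.70463) = -6.66591°
λ₂ = λ₁ + atan2(sin θ sin δ cos φ₁, cos δ − sin φ₁ sin φ₂) = -115.27035°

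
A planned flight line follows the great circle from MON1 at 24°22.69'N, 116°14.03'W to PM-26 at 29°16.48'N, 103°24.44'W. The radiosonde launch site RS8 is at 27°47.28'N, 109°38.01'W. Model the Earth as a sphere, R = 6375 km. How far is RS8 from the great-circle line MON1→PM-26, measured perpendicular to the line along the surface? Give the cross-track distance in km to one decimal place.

MON1: φ = +24.37817°, λ = -116.23383°
PM-26: φ = +29.27467°, λ = -103.40733°
RS8: φ = +27.78800°, λ = -109.63350°
δ₁₃ = central angle MON1→RS8 = 0.119328 rad  (haversine)
θ₁₃ = bearing MON1→RS8 = 58.671°,  θ₁₂ = bearing MON1→PM-26 = 64.026°
dₓₜ = R·arcsin(sin δ₁₃ · sin(θ₁₃ − θ₁₂)) = 6375·arcsin(0.11904·sin(-5.355°)) = -70.827 km
|dₓₜ| = 70.827 km

70.8 km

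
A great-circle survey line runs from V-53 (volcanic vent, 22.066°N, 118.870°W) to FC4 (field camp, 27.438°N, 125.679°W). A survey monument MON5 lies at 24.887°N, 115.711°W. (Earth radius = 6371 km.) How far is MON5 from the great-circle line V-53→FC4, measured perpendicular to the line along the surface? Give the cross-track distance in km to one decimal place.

δ₁₃ = central angle V-53→MON5 = 0.070574 rad  (haversine)
θ₁₃ = bearing V-53→MON5 = 45.147°,  θ₁₂ = bearing V-53→FC4 = 312.368°
dₓₜ = R·arcsin(sin δ₁₃ · sin(θ₁₃ − θ₁₂)) = 6371·arcsin(0.07052·sin(-267.221°)) = 449.097 km
|dₓₜ| = 449.097 km

449.1 km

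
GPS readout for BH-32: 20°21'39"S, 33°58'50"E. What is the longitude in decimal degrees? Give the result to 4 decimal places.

33.9806°E

33° + 58′/60 + 50″/3600 = 33 + 0.96667 + 0.01389 = 33.9806°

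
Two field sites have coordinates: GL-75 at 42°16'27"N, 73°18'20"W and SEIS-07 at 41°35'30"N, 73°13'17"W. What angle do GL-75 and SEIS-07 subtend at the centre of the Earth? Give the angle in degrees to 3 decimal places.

GL-75: φ = +42.27417°, λ = -73.30556°
SEIS-07: φ = +41.59167°, λ = -73.22139°
Δφ = -0.6825°,  Δλ = 0.0842°
a = sin²(Δφ/2) + cos φ₁ cos φ₂ sin²(Δλ/2) = 0.000036
c = 2·arcsin(√a) = 0.011962 rad = 0.6854°

0.685°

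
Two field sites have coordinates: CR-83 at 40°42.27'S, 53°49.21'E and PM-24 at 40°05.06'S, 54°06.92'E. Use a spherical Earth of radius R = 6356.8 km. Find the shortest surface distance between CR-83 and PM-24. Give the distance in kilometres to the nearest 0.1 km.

73.2 km

CR-83: φ = -40.70450°, λ = +53.82017°
PM-24: φ = -40.08433°, λ = +54.11533°
Δφ = 0.6202°,  Δλ = 0.2952°
a = sin²(Δφ/2) + cos φ₁ cos φ₂ sin²(Δλ/2) = 0.000033
c = 2·arcsin(√a) = 0.011513 rad = 0.6597°
d = R·c = 6356.8 × 0.011513 = 73.2 km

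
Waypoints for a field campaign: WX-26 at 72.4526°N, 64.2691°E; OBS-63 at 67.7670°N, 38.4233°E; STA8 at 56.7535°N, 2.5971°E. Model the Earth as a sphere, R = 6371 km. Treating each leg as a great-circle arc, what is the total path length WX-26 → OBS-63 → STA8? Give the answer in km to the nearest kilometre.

3270 km

WX-26→OBS-63: c = 0.171986 rad, d = 1095.72 km
OBS-63→STA8: c = 0.341260 rad, d = 2174.17 km
Total = 1095.72 + 2174.17 = 3269.89 km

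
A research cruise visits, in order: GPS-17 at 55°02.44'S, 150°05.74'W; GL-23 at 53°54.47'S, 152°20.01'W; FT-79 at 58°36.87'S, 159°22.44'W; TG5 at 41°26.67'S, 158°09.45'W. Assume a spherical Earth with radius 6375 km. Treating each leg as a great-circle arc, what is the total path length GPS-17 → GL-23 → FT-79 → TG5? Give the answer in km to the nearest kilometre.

GPS-17: φ = -55.04067°, λ = -150.09567°
GL-23: φ = -53.90783°, λ = -152.33350°
FT-79: φ = -58.61450°, λ = -159.37400°
TG5: φ = -41.44450°, λ = -158.15750°
GPS-17→GL-23: c = 0.030097 rad, d = 191.87 km
GL-23→FT-79: c = 0.106685 rad, d = 680.12 km
FT-79→TG5: c = 0.299971 rad, d = 1912.31 km
Total = 191.87 + 680.12 + 1912.31 = 2784.30 km

2784 km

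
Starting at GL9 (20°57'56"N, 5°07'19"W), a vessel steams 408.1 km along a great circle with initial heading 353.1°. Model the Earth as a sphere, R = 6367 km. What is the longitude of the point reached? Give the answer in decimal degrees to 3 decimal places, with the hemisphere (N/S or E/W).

5.607°W

GL9: φ = +20.96556°, λ = -5.12194°
δ = d/R = 408.1/6367 = 0.064096 rad
φ₂ = arcsin(sin φ₁ cos δ + cos φ₁ sin δ cos θ)
   = arcsin(0.35781·0.99795 + 0.93380·0.06405·0.99276) = 24.61069°
λ₂ = λ₁ + atan2(sin θ sin δ cos φ₁, cos δ − sin φ₁ sin φ₂) = -5.60690°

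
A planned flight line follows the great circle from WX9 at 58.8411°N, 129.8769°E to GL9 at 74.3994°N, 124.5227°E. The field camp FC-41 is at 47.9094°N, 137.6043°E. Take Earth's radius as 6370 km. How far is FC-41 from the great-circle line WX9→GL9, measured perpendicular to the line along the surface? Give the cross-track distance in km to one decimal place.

463.0 km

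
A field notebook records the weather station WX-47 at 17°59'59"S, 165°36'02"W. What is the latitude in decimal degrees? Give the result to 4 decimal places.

17.9997°S

17° + 59′/60 + 59″/3600 = 17 + 0.98333 + 0.01639 = 17.9997°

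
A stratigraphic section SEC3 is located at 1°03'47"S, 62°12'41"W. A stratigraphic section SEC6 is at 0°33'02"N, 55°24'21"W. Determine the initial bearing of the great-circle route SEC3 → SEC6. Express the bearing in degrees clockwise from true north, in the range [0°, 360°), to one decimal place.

76.7°

SEC3: φ = -1.06306°, λ = -62.21139°
SEC6: φ = +0.55056°, λ = -55.40583°
Δλ = 6.8056°
y = sin Δλ · cos φ₂ = 0.118495
x = cos φ₁ sin φ₂ − sin φ₁ cos φ₂ cos Δλ = 0.028028
θ = atan2(y, x) = 76.6920° → 76.6920° (mod 360°)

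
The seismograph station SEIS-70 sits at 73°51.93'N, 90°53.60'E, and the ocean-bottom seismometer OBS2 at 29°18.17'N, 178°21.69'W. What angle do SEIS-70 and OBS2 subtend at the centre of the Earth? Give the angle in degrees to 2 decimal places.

62.16°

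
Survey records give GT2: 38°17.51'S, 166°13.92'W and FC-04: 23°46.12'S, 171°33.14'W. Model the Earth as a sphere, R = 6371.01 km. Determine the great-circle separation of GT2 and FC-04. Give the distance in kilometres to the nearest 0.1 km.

1691.7 km

GT2: φ = -38.29183°, λ = -166.23200°
FC-04: φ = -23.76867°, λ = -171.55233°
Δφ = 14.5232°,  Δλ = -5.3203°
a = sin²(Δφ/2) + cos φ₁ cos φ₂ sin²(Δλ/2) = 0.017524
c = 2·arcsin(√a) = 0.265537 rad = 15.2141°
d = R·c = 6371.01 × 0.265537 = 1691.7 km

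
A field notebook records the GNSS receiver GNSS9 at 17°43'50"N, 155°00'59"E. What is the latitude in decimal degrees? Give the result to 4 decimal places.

17.7306°N

17° + 43′/60 + 50″/3600 = 17 + 0.71667 + 0.01389 = 17.7306°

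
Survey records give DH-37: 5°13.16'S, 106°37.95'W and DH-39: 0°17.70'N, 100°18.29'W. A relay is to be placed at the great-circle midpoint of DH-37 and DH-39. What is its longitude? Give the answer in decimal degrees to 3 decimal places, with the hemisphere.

103.462°W

DH-37: φ = -5.21933°, λ = -106.63250°
DH-39: φ = +0.29500°, λ = -100.30483°
Bx = cos φ₂ cos Δλ = 0.993895,  By = cos φ₂ sin Δλ = 0.110213
φₘ = atan2(sin φ₁ + sin φ₂, √((cos φ₁ + Bx)² + By²)) = -2.46592°
λₘ = λ₁ + atan2(By, cos φ₁ + Bx) = -103.46211°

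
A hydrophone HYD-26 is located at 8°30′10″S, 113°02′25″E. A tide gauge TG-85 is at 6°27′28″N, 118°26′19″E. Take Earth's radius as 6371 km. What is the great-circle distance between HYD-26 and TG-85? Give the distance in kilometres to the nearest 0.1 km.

1767.9 km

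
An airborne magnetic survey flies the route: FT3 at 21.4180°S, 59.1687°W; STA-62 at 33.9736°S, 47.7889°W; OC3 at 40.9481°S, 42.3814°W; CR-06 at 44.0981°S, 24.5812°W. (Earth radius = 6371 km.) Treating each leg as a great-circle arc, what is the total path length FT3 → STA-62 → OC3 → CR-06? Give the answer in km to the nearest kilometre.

4194 km

FT3→STA-62: c = 0.280533 rad, d = 1787.27 km
STA-62→OC3: c = 0.142861 rad, d = 910.17 km
OC3→CR-06: c = 0.234965 rad, d = 1496.96 km
Total = 1787.27 + 910.17 + 1496.96 = 4194.40 km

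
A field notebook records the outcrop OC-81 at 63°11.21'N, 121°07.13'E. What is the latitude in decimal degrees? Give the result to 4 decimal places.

63.1868°N

63° + 11.21′/60 = 63 + 0.18683 = 63.1868°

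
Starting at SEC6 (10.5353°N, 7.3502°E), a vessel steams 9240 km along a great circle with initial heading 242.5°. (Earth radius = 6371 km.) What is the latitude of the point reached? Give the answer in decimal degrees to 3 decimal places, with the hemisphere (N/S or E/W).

25.385°S

δ = d/R = 9240/6371 = 1.450322 rad
φ₂ = arcsin(sin φ₁ cos δ + cos φ₁ sin δ cos θ)
   = arcsin(0.18284·0.12018 + 0.98314·0.99275·-0.46175) = -25.38507°
λ₂ = λ₁ + atan2(sin θ sin δ cos φ₁, cos δ − sin φ₁ sin φ₂) = -69.73175°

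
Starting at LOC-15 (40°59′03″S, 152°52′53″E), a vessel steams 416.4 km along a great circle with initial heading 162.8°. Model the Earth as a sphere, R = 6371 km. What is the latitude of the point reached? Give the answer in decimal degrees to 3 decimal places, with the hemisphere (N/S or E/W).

44.551°S

LOC-15: φ = -40.98417°, λ = +152.88139°
δ = d/R = 416.4/6371 = 0.065359 rad
φ₂ = arcsin(sin φ₁ cos δ + cos φ₁ sin δ cos θ)
   = arcsin(-0.65585·0.99786 + 0.75489·0.06531·-0.95528) = -44.55139°
λ₂ = λ₁ + atan2(sin θ sin δ cos φ₁, cos δ − sin φ₁ sin φ₂) = 154.43440°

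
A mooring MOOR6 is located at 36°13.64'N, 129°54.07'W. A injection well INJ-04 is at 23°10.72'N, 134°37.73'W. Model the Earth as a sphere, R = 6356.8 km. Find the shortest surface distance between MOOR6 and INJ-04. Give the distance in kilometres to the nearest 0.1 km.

1517.1 km

MOOR6: φ = +36.22733°, λ = -129.90117°
INJ-04: φ = +23.17867°, λ = -134.62883°
Δφ = -13.0487°,  Δλ = -4.7277°
a = sin²(Δφ/2) + cos φ₁ cos φ₂ sin²(Δλ/2) = 0.014172
c = 2·arcsin(√a) = 0.238660 rad = 13.6742°
d = R·c = 6356.8 × 0.238660 = 1517.1 km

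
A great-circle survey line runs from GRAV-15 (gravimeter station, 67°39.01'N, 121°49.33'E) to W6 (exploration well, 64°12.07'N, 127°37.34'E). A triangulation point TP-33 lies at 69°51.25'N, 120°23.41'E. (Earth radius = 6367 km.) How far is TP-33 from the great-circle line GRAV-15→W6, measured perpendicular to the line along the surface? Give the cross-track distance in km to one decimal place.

GRAV-15: φ = +67.65017°, λ = +121.82217°
W6: φ = +64.20117°, λ = +127.62233°
TP-33: φ = +69.85417°, λ = +120.39017°
δ₁₃ = central angle GRAV-15→TP-33 = 0.039516 rad  (haversine)
θ₁₃ = bearing GRAV-15→TP-33 = 347.416°,  θ₁₂ = bearing GRAV-15→W6 = 142.874°
dₓₜ = R·arcsin(sin δ₁₃ · sin(θ₁₃ − θ₁₂)) = 6367·arcsin(0.03951·sin(204.543°)) = -104.485 km
|dₓₜ| = 104.485 km

104.5 km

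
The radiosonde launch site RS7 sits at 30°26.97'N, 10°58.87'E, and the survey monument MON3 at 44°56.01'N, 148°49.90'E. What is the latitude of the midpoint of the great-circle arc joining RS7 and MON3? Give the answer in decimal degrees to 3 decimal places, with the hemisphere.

64.347°N

RS7: φ = +30.44950°, λ = +10.98117°
MON3: φ = +44.93350°, λ = +148.83167°
Bx = cos φ₂ cos Δλ = -0.524855,  By = cos φ₂ sin Δλ = 0.475067
φₘ = atan2(sin φ₁ + sin φ₂, √((cos φ₁ + Bx)² + By²)) = 64.34689°
λₘ = λ₁ + atan2(By, cos φ₁ + Bx) = 65.61249°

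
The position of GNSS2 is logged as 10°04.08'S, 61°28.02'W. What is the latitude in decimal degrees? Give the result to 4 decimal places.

10° + 4.08′/60 = 10 + 0.06800 = 10.0680°

10.0680°S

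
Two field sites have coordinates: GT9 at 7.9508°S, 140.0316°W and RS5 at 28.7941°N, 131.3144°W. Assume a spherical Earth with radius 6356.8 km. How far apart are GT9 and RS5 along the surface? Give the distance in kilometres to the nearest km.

4182 km

Δφ = 36.7449°,  Δλ = 8.7172°
a = sin²(Δφ/2) + cos φ₁ cos φ₂ sin²(Δλ/2) = 0.104359
c = 2·arcsin(√a) = 0.657895 rad = 37.6946°
d = R·c = 6356.8 × 0.657895 = 4182.1 km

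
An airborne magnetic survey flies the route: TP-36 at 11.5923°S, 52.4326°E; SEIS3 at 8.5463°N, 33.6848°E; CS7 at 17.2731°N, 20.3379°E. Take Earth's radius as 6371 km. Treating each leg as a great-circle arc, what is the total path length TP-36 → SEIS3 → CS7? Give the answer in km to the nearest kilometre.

TP-36→SEIS3: c = 0.478982 rad, d = 3051.60 km
SEIS3→CS7: c = 0.273180 rad, d = 1740.43 km
Total = 3051.60 + 1740.43 = 4792.03 km

4792 km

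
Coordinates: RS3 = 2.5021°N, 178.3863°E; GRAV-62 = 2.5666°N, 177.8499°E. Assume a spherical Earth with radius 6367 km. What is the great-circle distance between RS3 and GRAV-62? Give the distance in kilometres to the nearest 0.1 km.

Δφ = 0.0645°,  Δλ = -0.5364°
a = sin²(Δφ/2) + cos φ₁ cos φ₂ sin²(Δλ/2) = 0.000022
c = 2·arcsin(√a) = 0.009420 rad = 0.5397°
d = R·c = 6367 × 0.009420 = 60.0 km

60.0 km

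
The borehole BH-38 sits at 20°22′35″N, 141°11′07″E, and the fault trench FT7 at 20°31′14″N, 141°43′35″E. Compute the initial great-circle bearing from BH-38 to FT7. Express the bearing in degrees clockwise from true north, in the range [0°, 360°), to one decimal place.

BH-38: φ = +20.37639°, λ = +141.18528°
FT7: φ = +20.52056°, λ = +141.72639°
Δλ = 0.5411°
y = sin Δλ · cos φ₂ = 0.008845
x = cos φ₁ sin φ₂ − sin φ₁ cos φ₂ cos Δλ = 0.002531
θ = atan2(y, x) = 74.0328° → 74.0328° (mod 360°)

74.0°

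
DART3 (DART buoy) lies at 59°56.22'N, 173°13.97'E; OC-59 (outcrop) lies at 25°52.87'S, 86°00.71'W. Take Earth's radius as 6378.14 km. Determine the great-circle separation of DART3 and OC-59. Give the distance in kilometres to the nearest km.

DART3: φ = +59.93700°, λ = +173.23283°
OC-59: φ = -25.88117°, λ = -86.01183°
Δφ = -85.8182°,  Δλ = 100.7553°
a = sin²(Δφ/2) + cos φ₁ cos φ₂ sin²(Δλ/2) = 0.730947
c = 2·arcsin(√a) = 2.050926 rad = 117.5094°
d = R·c = 6378.14 × 2.050926 = 13081.1 km

13081 km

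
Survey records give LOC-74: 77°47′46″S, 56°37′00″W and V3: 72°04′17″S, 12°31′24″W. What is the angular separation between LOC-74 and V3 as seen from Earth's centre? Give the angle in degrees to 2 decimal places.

LOC-74: φ = -77.79611°, λ = -56.61667°
V3: φ = -72.07139°, λ = -12.52333°
Δφ = 5.7247°,  Δλ = 44.0933°
a = sin²(Δφ/2) + cos φ₁ cos φ₂ sin²(Δλ/2) = 0.011662
c = 2·arcsin(√a) = 0.216406 rad = 12.3991°

12.40°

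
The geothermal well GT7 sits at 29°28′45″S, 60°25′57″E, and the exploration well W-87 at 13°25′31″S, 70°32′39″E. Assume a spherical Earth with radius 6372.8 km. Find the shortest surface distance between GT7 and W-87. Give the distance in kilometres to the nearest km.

GT7: φ = -29.47917°, λ = +60.43250°
W-87: φ = -13.42528°, λ = +70.54417°
Δφ = 16.0539°,  Δλ = 10.1117°
a = sin²(Δφ/2) + cos φ₁ cos φ₂ sin²(Δλ/2) = 0.026075
c = 2·arcsin(√a) = 0.324376 rad = 18.5854°
d = R·c = 6372.8 × 0.324376 = 2067.2 km

2067 km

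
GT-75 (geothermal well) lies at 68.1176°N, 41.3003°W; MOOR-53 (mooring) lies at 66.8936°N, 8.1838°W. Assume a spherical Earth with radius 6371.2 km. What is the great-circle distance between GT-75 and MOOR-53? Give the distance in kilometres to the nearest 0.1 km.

Δφ = -1.2240°,  Δλ = 33.1165°
a = sin²(Δφ/2) + cos φ₁ cos φ₂ sin²(Δλ/2) = 0.011993
c = 2·arcsin(√a) = 0.219470 rad = 12.5747°
d = R·c = 6371.2 × 0.219470 = 1398.3 km

1398.3 km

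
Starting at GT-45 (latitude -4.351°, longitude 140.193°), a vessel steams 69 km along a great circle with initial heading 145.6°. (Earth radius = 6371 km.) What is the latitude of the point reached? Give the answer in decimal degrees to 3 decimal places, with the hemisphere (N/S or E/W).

δ = d/R = 69/6371 = 0.010830 rad
φ₂ = arcsin(sin φ₁ cos δ + cos φ₁ sin δ cos θ)
   = arcsin(-0.07587·0.99994 + 0.99712·0.01083·-0.82511) = -4.86292°
λ₂ = λ₁ + atan2(sin θ sin δ cos φ₁, cos δ − sin φ₁ sin φ₂) = 140.54484°

4.863°S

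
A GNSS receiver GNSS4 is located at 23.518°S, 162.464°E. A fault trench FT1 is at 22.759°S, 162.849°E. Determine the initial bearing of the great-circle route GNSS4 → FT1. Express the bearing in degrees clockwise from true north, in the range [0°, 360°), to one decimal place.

Δλ = 0.3850°
y = sin Δλ · cos φ₂ = 0.006196
x = cos φ₁ sin φ₂ − sin φ₁ cos φ₂ cos Δλ = 0.013238
θ = atan2(y, x) = 25.0822° → 25.0822° (mod 360°)

25.1°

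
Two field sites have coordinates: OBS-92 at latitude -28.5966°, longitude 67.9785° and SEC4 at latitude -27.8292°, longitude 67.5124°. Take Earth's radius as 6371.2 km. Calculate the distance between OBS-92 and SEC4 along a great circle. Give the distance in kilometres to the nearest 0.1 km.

Δφ = 0.7674°,  Δλ = -0.4661°
a = sin²(Δφ/2) + cos φ₁ cos φ₂ sin²(Δλ/2) = 0.000058
c = 2·arcsin(√a) = 0.015191 rad = 0.8704°
d = R·c = 6371.2 × 0.015191 = 96.8 km

96.8 km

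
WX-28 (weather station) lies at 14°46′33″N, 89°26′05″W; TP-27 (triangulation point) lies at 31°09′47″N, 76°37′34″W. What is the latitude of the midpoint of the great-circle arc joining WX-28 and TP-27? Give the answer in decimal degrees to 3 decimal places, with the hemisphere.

WX-28: φ = +14.77583°, λ = -89.43472°
TP-27: φ = +31.16306°, λ = -76.62611°
Bx = cos φ₂ cos Δλ = 0.834405,  By = cos φ₂ sin Δλ = 0.189704
φₘ = atan2(sin φ₁ + sin φ₂, √((cos φ₁ + Bx)² + By²)) = 23.09811°
λₘ = λ₁ + atan2(By, cos φ₁ + Bx) = -83.42289°

23.098°N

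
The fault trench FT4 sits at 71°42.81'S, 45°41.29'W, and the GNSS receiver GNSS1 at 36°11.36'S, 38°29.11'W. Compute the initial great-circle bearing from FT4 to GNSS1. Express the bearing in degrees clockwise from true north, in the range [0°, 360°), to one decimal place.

FT4: φ = -71.71350°, λ = -45.68817°
GNSS1: φ = -36.18933°, λ = -38.48517°
Δλ = 7.2030°
y = sin Δλ · cos φ₂ = 0.101195
x = cos φ₁ sin φ₂ − sin φ₁ cos φ₂ cos Δλ = 0.574999
θ = atan2(y, x) = 9.9813° → 9.9813° (mod 360°)

10.0°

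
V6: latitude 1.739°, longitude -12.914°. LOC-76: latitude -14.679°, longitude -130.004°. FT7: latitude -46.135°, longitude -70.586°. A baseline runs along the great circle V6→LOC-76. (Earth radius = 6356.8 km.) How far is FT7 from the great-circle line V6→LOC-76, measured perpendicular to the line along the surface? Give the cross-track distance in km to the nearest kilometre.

δ₁₃ = central angle V6→FT7 = 1.214803 rad  (haversine)
θ₁₃ = bearing V6→FT7 = 218.662°,  θ₁₂ = bearing V6→LOC-76 = 254.433°
dₓₜ = R·arcsin(sin δ₁₃ · sin(θ₁₃ − θ₁₂)) = 6356.8·arcsin(0.93730·sin(-35.772°)) = -3686.041 km
|dₓₜ| = 3686.041 km

3686 km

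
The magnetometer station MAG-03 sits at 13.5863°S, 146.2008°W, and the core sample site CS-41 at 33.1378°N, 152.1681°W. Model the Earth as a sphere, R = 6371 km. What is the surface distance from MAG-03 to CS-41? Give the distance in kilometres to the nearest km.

Δφ = 46.7241°,  Δλ = -5.9673°
a = sin²(Δφ/2) + cos φ₁ cos φ₂ sin²(Δλ/2) = 0.159449
c = 2·arcsin(√a) = 0.821530 rad = 47.0702°
d = R·c = 6371 × 0.821530 = 5234.0 km

5234 km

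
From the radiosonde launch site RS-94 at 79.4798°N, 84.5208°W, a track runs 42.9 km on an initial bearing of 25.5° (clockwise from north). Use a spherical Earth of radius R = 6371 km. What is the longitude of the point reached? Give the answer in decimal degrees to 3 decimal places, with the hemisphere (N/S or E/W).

δ = d/R = 42.9/6371 = 0.006734 rad
φ₂ = arcsin(sin φ₁ cos δ + cos φ₁ sin δ cos θ)
   = arcsin(0.98319·0.99998 + 0.18258·0.00673·0.90259) = 79.82668°
λ₂ = λ₁ + atan2(sin θ sin δ cos φ₁, cos δ − sin φ₁ sin φ₂) = -83.58039°

83.580°W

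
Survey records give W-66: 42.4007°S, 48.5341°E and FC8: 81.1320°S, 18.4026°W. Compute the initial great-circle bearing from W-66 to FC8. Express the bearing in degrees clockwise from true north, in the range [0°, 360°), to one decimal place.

191.6°

Δλ = -66.9367°
y = sin Δλ · cos φ₂ = -0.141837
x = cos φ₁ sin φ₂ − sin φ₁ cos φ₂ cos Δλ = -0.688897
θ = atan2(y, x) = -168.3659° → 191.6341° (mod 360°)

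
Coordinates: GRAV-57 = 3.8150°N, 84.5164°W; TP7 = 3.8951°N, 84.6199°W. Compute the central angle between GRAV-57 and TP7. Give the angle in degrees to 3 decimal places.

Δφ = 0.0801°,  Δλ = -0.1035°
a = sin²(Δφ/2) + cos φ₁ cos φ₂ sin²(Δλ/2) = 0.000001
c = 2·arcsin(√a) = 0.002281 rad = 0.1307°

0.131°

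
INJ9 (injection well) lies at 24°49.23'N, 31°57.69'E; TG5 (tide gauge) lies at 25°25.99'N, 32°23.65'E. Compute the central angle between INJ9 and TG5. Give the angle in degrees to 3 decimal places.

INJ9: φ = +24.82050°, λ = +31.96150°
TG5: φ = +25.43317°, λ = +32.39417°
Δφ = 0.6127°,  Δλ = 0.4327°
a = sin²(Δφ/2) + cos φ₁ cos φ₂ sin²(Δλ/2) = 0.000040
c = 2·arcsin(√a) = 0.012692 rad = 0.7272°

0.727°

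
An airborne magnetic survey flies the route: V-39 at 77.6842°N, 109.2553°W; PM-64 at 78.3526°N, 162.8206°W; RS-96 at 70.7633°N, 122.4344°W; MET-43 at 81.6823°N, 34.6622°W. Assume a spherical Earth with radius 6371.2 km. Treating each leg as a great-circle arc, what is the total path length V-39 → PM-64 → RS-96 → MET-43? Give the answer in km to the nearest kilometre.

V-39→PM-64: c = 0.187655 rad, d = 1195.59 km
PM-64→RS-96: c = 0.222318 rad, d = 1416.43 km
RS-96→MET-43: c = 0.359461 rad, d = 2290.19 km
Total = 1195.59 + 1416.43 + 2290.19 = 4902.21 km

4902 km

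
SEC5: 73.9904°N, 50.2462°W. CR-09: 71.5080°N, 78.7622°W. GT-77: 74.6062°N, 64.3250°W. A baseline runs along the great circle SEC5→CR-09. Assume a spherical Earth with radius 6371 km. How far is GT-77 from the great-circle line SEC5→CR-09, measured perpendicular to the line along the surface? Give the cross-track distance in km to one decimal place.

δ₁₃ = central angle SEC5→GT-77 = 0.067197 rad  (haversine)
θ₁₃ = bearing SEC5→GT-77 = 285.915°,  θ₁₂ = bearing SEC5→CR-09 = 267.607°
dₓₜ = R·arcsin(sin δ₁₃ · sin(θ₁₃ − θ₁₂)) = 6371·arcsin(0.06715·sin(18.307°)) = 134.384 km
|dₓₜ| = 134.384 km

134.4 km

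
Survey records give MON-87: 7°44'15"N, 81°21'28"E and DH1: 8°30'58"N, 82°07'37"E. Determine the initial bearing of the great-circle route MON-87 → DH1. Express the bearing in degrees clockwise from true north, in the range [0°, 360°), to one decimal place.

MON-87: φ = +7.73750°, λ = +81.35778°
DH1: φ = +8.51611°, λ = +82.12694°
Δλ = 0.7692°
y = sin Δλ · cos φ₂ = 0.013276
x = cos φ₁ sin φ₂ − sin φ₁ cos φ₂ cos Δλ = 0.013601
θ = atan2(y, x) = 44.3076° → 44.3076° (mod 360°)

44.3°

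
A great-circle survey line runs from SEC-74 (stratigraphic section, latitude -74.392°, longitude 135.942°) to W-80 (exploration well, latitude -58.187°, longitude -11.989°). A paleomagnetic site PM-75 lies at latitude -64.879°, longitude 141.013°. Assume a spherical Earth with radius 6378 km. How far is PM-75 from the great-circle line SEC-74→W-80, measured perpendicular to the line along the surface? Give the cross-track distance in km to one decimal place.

187.9 km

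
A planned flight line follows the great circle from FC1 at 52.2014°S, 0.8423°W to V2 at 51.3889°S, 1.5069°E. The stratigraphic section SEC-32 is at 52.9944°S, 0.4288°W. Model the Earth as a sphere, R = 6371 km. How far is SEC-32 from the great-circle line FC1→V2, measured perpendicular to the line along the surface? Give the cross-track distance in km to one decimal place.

90.8 km

δ₁₃ = central angle FC1→SEC-32 = 0.014518 rad  (haversine)
θ₁₃ = bearing FC1→SEC-32 = 162.590°,  θ₁₂ = bearing FC1→V2 = 61.712°
dₓₜ = R·arcsin(sin δ₁₃ · sin(θ₁₃ − θ₁₂)) = 6371·arcsin(0.01452·sin(100.878°)) = 90.832 km
|dₓₜ| = 90.832 km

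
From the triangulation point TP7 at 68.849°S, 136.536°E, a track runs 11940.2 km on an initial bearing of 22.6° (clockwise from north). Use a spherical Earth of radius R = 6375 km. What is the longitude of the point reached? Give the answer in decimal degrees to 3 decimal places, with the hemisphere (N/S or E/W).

δ = d/R = 11940.2/6375 = 1.872973 rad
φ₂ = arcsin(sin φ₁ cos δ + cos φ₁ sin δ cos θ)
   = arcsin(-0.93263·-0.29760 + 0.36083·0.95469·0.92321) = 36.55371°
λ₂ = λ₁ + atan2(sin θ sin δ cos φ₁, cos δ − sin φ₁ sin φ₂) = 163.71171°

163.712°E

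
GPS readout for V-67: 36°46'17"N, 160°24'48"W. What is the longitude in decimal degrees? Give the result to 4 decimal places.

160.4133°W

160° + 24′/60 + 48″/3600 = 160 + 0.40000 + 0.01333 = 160.4133°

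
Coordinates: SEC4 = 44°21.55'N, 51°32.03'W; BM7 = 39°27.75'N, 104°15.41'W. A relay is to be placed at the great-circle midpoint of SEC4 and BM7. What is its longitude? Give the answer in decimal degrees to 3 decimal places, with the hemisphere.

78.985°W

SEC4: φ = +44.35917°, λ = -51.53383°
BM7: φ = +39.46250°, λ = -104.25683°
Bx = cos φ₂ cos Δλ = 0.467601,  By = cos φ₂ sin Δλ = -0.614326
φₘ = atan2(sin φ₁ + sin φ₂, √((cos φ₁ + Bx)² + By²)) = 45.04528°
λₘ = λ₁ + atan2(By, cos φ₁ + Bx) = -78.98492°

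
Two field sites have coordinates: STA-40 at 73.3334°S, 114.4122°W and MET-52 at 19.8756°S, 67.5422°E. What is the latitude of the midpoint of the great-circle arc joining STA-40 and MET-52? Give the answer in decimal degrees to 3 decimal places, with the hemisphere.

63.263°S

Bx = cos φ₂ cos Δλ = -0.939886,  By = cos φ₂ sin Δλ = -0.032073
φₘ = atan2(sin φ₁ + sin φ₂, √((cos φ₁ + Bx)² + By²)) = -63.26265°
λₘ = λ₁ + atan2(By, cos φ₁ + Bx) = 68.39931°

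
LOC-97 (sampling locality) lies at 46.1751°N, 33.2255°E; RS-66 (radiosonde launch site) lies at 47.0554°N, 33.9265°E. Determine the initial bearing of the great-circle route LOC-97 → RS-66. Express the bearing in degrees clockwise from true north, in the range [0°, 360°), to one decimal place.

Δλ = 0.7010°
y = sin Δλ · cos φ₂ = 0.008335
x = cos φ₁ sin φ₂ − sin φ₁ cos φ₂ cos Δλ = 0.015400
θ = atan2(y, x) = 28.4239° → 28.4239° (mod 360°)

28.4°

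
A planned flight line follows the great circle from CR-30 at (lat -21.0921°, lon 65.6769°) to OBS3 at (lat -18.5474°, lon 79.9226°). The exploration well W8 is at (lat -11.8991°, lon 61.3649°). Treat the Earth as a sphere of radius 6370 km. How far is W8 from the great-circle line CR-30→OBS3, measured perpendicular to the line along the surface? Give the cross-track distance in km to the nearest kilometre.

δ₁₃ = central angle CR-30→W8 = 0.175888 rad  (haversine)
θ₁₃ = bearing CR-30→W8 = 335.137°,  θ₁₂ = bearing CR-30→OBS3 = 81.731°
dₓₜ = R·arcsin(sin δ₁₃ · sin(θ₁₃ − θ₁₂)) = 6370·arcsin(0.17498·sin(253.406°)) = -1073.287 km
|dₓₜ| = 1073.287 km

1073 km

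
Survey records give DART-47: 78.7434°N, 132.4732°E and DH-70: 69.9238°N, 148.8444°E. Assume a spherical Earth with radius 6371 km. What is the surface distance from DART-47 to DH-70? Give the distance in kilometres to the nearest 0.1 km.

1087.8 km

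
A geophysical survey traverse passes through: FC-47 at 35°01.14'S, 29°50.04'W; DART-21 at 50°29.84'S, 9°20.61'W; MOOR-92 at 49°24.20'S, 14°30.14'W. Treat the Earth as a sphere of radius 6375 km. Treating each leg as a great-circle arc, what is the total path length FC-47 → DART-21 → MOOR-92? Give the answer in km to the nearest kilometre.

FC-47: φ = -35.01900°, λ = -29.83400°
DART-21: φ = -50.49733°, λ = -9.34350°
MOOR-92: φ = -49.40333°, λ = -14.50233°
FC-47→DART-21: c = 0.374281 rad, d = 2386.04 km
DART-21→MOOR-92: c = 0.060986 rad, d = 388.78 km
Total = 2386.04 + 388.78 = 2774.82 km

2775 km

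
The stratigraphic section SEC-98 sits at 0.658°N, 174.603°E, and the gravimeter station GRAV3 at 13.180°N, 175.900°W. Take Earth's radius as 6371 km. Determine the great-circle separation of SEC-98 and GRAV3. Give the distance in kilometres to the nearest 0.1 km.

1741.6 km

Δφ = 12.5220°,  Δλ = 9.4970°
a = sin²(Δφ/2) + cos φ₁ cos φ₂ sin²(Δλ/2) = 0.018566
c = 2·arcsin(√a) = 0.273361 rad = 15.6624°
d = R·c = 6371 × 0.273361 = 1741.6 km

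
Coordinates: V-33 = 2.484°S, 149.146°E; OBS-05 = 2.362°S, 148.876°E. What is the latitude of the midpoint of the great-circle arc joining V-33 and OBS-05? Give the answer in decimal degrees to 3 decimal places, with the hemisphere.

2.423°S

Bx = cos φ₂ cos Δλ = 0.999139,  By = cos φ₂ sin Δλ = -0.004708
φₘ = atan2(sin φ₁ + sin φ₂, √((cos φ₁ + Bx)² + By²)) = -2.42301°
λₘ = λ₁ + atan2(By, cos φ₁ + Bx) = 149.01099°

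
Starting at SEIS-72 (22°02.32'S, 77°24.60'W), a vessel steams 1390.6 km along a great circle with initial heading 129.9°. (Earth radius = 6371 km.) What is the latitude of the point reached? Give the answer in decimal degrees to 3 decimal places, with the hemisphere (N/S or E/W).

29.675°S

SEIS-72: φ = -22.03867°, λ = -77.41000°
δ = d/R = 1390.6/6371 = 0.218270 rad
φ₂ = arcsin(sin φ₁ cos δ + cos φ₁ sin δ cos θ)
   = arcsin(-0.37523·0.97627 + 0.92693·0.21654·-0.64145) = -29.67504°
λ₂ = λ₁ + atan2(sin θ sin δ cos φ₁, cos δ − sin φ₁ sin φ₂) = -66.38722°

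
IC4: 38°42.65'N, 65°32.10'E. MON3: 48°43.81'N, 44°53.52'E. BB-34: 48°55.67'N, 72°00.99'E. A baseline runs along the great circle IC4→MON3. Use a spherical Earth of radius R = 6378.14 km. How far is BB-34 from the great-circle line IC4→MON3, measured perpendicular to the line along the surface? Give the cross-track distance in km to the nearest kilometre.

1185 km

IC4: φ = +38.71083°, λ = +65.53500°
MON3: φ = +48.73017°, λ = +44.89200°
BB-34: φ = +48.92783°, λ = +72.01650°
δ₁₃ = central angle IC4→BB-34 = 0.195934 rad  (haversine)
θ₁₃ = bearing IC4→BB-34 = 22.393°,  θ₁₂ = bearing IC4→MON3 = 310.764°
dₓₜ = R·arcsin(sin δ₁₃ · sin(θ₁₃ − θ₁₂)) = 6378.14·arcsin(0.19468·sin(-288.371°)) = 1185.242 km
|dₓₜ| = 1185.242 km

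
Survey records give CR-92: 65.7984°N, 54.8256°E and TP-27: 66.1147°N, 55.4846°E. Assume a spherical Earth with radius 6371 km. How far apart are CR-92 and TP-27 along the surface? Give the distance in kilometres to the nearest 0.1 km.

46.1 km

Δφ = 0.3163°,  Δλ = 0.6590°
a = sin²(Δφ/2) + cos φ₁ cos φ₂ sin²(Δλ/2) = 0.000013
c = 2·arcsin(√a) = 0.007241 rad = 0.4149°
d = R·c = 6371 × 0.007241 = 46.1 km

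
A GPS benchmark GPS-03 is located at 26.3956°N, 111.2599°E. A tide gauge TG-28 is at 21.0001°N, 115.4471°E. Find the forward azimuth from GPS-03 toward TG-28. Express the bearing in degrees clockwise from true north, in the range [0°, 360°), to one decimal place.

143.7°

Δλ = 4.1872°
y = sin Δλ · cos φ₂ = 0.068166
x = cos φ₁ sin φ₂ − sin φ₁ cos φ₂ cos Δλ = -0.092922
θ = atan2(y, x) = 143.7371° → 143.7371° (mod 360°)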